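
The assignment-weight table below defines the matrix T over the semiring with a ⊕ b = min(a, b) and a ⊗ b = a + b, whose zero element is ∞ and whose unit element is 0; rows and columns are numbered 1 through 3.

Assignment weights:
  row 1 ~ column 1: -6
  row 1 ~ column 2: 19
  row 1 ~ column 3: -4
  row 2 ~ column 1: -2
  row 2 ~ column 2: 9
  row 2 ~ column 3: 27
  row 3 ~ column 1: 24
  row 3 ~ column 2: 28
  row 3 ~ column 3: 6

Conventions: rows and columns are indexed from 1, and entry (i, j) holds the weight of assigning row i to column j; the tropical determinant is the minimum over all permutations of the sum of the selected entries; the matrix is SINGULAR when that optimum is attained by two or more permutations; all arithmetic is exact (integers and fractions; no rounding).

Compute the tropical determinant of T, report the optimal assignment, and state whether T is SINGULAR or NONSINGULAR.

σ = (1, 2, 3): (-6) + 9 + 6 = 9
σ = (1, 3, 2): (-6) + 27 + 28 = 49
σ = (2, 1, 3): 19 + (-2) + 6 = 23
σ = (2, 3, 1): 19 + 27 + 24 = 70
σ = (3, 1, 2): (-4) + (-2) + 28 = 22
σ = (3, 2, 1): (-4) + 9 + 24 = 29
Optimal value attained by: σ = (1, 2, 3).
Answer: det⊕(T) = 9; verdict: NONSINGULAR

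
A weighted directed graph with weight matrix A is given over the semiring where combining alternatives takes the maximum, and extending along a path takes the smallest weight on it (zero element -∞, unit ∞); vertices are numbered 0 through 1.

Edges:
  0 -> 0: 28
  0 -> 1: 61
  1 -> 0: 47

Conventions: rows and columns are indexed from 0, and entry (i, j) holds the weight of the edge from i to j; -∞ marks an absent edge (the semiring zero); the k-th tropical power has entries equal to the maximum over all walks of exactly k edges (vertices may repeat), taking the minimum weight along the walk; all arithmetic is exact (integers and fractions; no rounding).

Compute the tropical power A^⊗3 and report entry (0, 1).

A^⊗2:
  [47, 28]
  [28, 47]
A^⊗3:
  [28, 47]
  [47, 28]
Key observation: the optimum is the walk 0->1->0->1, with weight 61 min 47 min 61 = 47.
Optimal value attained by: walk 0->1->0->1.
Answer: (A^⊗3)[0][1] = 47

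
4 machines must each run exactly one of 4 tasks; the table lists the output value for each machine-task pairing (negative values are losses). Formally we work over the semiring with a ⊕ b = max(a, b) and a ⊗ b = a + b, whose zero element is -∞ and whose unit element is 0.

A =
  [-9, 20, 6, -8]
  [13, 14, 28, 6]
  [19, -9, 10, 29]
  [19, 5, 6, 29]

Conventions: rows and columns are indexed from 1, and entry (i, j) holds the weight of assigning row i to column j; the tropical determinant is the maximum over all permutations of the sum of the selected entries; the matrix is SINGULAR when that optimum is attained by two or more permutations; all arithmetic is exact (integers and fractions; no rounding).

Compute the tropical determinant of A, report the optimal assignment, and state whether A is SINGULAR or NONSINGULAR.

σ = (1, 2, 3, 4): (-9) + 14 + 10 + 29 = 44
σ = (1, 2, 4, 3): (-9) + 14 + 29 + 6 = 40
σ = (1, 3, 2, 4): (-9) + 28 + (-9) + 29 = 39
σ = (1, 3, 4, 2): (-9) + 28 + 29 + 5 = 53
σ = (1, 4, 2, 3): (-9) + 6 + (-9) + 6 = -6
σ = (1, 4, 3, 2): (-9) + 6 + 10 + 5 = 12
σ = (2, 1, 3, 4): 20 + 13 + 10 + 29 = 72
σ = (2, 1, 4, 3): 20 + 13 + 29 + 6 = 68
σ = (2, 3, 1, 4): 20 + 28 + 19 + 29 = 96
σ = (2, 3, 4, 1): 20 + 28 + 29 + 19 = 96
σ = (2, 4, 1, 3): 20 + 6 + 19 + 6 = 51
σ = (2, 4, 3, 1): 20 + 6 + 10 + 19 = 55
σ = (3, 1, 2, 4): 6 + 13 + (-9) + 29 = 39
σ = (3, 1, 4, 2): 6 + 13 + 29 + 5 = 53
σ = (3, 2, 1, 4): 6 + 14 + 19 + 29 = 68
σ = (3, 2, 4, 1): 6 + 14 + 29 + 19 = 68
σ = (3, 4, 1, 2): 6 + 6 + 19 + 5 = 36
σ = (3, 4, 2, 1): 6 + 6 + (-9) + 19 = 22
σ = (4, 1, 2, 3): (-8) + 13 + (-9) + 6 = 2
σ = (4, 1, 3, 2): (-8) + 13 + 10 + 5 = 20
σ = (4, 2, 1, 3): (-8) + 14 + 19 + 6 = 31
σ = (4, 2, 3, 1): (-8) + 14 + 10 + 19 = 35
σ = (4, 3, 1, 2): (-8) + 28 + 19 + 5 = 44
σ = (4, 3, 2, 1): (-8) + 28 + (-9) + 19 = 30
Optimal value attained by: σ = (2, 3, 1, 4).
Answer: det⊕(A) = 96; verdict: SINGULAR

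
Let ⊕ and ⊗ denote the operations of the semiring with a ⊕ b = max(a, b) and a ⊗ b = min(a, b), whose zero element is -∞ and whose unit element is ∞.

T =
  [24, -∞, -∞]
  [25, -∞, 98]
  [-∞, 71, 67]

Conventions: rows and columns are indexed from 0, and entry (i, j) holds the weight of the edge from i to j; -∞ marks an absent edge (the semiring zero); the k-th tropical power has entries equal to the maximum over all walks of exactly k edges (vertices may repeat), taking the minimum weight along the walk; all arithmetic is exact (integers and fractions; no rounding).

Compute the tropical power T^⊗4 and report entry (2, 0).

T^⊗2:
  [24, -∞, -∞]
  [24, 71, 67]
  [25, 67, 71]
T^⊗3:
  [24, -∞, -∞]
  [25, 67, 71]
  [25, 71, 67]
T^⊗4:
  [24, -∞, -∞]
  [25, 71, 67]
  [25, 67, 71]
Key observation: the optimum is the walk 2->1->2->1->0, with weight 71 min 98 min 71 min 25 = 25.
Optimal value attained by: walk 2->1->2->1->0.
Answer: (T^⊗4)[2][0] = 25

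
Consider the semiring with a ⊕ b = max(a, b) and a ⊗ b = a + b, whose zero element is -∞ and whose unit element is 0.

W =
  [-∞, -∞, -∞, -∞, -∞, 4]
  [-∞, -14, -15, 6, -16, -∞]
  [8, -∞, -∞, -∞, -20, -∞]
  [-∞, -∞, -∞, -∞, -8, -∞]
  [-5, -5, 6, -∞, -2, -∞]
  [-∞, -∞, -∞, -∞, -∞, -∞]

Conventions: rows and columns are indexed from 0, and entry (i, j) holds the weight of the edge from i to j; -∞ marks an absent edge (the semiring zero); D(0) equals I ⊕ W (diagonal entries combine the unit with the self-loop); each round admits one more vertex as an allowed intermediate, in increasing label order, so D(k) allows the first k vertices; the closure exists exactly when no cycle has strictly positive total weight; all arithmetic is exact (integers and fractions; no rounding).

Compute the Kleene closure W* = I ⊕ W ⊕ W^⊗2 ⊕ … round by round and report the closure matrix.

D(0):
  [0, -∞, -∞, -∞, -∞, 4]
  [-∞, 0, -15, 6, -16, -∞]
  [8, -∞, 0, -∞, -20, -∞]
  [-∞, -∞, -∞, 0, -8, -∞]
  [-5, -5, 6, -∞, 0, -∞]
  [-∞, -∞, -∞, -∞, -∞, 0]
D(1):
  [0, -∞, -∞, -∞, -∞, 4]
  [-∞, 0, -15, 6, -16, -∞]
  [8, -∞, 0, -∞, -20, 12]
  [-∞, -∞, -∞, 0, -8, -∞]
  [-5, -5, 6, -∞, 0, -1]
  [-∞, -∞, -∞, -∞, -∞, 0]
D(2):
  [0, -∞, -∞, -∞, -∞, 4]
  [-∞, 0, -15, 6, -16, -∞]
  [8, -∞, 0, -∞, -20, 12]
  [-∞, -∞, -∞, 0, -8, -∞]
  [-5, -5, 6, 1, 0, -1]
  [-∞, -∞, -∞, -∞, -∞, 0]
D(3):
  [0, -∞, -∞, -∞, -∞, 4]
  [-7, 0, -15, 6, -16, -3]
  [8, -∞, 0, -∞, -20, 12]
  [-∞, -∞, -∞, 0, -8, -∞]
  [14, -5, 6, 1, 0, 18]
  [-∞, -∞, -∞, -∞, -∞, 0]
D(4):
  [0, -∞, -∞, -∞, -∞, 4]
  [-7, 0, -15, 6, -2, -3]
  [8, -∞, 0, -∞, -20, 12]
  [-∞, -∞, -∞, 0, -8, -∞]
  [14, -5, 6, 1, 0, 18]
  [-∞, -∞, -∞, -∞, -∞, 0]
D(5):
  [0, -∞, -∞, -∞, -∞, 4]
  [12, 0, 4, 6, -2, 16]
  [8, -25, 0, -19, -20, 12]
  [6, -13, -2, 0, -8, 10]
  [14, -5, 6, 1, 0, 18]
  [-∞, -∞, -∞, -∞, -∞, 0]
D(6):
  [0, -∞, -∞, -∞, -∞, 4]
  [12, 0, 4, 6, -2, 16]
  [8, -25, 0, -19, -20, 12]
  [6, -13, -2, 0, -8, 10]
  [14, -5, 6, 1, 0, 18]
  [-∞, -∞, -∞, -∞, -∞, 0]
Answer: W* = [[0, -∞, -∞, -∞, -∞, 4], [12, 0, 4, 6, -2, 16], [8, -25, 0, -19, -20, 12], [6, -13, -2, 0, -8, 10], [14, -5, 6, 1, 0, 18], [-∞, -∞, -∞, -∞, -∞, 0]]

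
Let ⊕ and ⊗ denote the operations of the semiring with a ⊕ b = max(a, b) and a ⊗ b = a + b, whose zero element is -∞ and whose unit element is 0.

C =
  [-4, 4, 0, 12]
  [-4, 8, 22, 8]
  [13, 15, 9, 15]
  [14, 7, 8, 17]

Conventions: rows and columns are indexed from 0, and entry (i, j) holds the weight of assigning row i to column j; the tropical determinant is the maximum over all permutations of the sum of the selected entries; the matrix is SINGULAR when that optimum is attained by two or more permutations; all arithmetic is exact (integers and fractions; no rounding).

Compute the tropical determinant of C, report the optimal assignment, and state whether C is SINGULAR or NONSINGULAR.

σ = (0, 1, 2, 3): (-4) + 8 + 9 + 17 = 30
σ = (0, 1, 3, 2): (-4) + 8 + 15 + 8 = 27
σ = (0, 2, 1, 3): (-4) + 22 + 15 + 17 = 50
σ = (0, 2, 3, 1): (-4) + 22 + 15 + 7 = 40
σ = (0, 3, 1, 2): (-4) + 8 + 15 + 8 = 27
σ = (0, 3, 2, 1): (-4) + 8 + 9 + 7 = 20
σ = (1, 0, 2, 3): 4 + (-4) + 9 + 17 = 26
σ = (1, 0, 3, 2): 4 + (-4) + 15 + 8 = 23
σ = (1, 2, 0, 3): 4 + 22 + 13 + 17 = 56
σ = (1, 2, 3, 0): 4 + 22 + 15 + 14 = 55
σ = (1, 3, 0, 2): 4 + 8 + 13 + 8 = 33
σ = (1, 3, 2, 0): 4 + 8 + 9 + 14 = 35
σ = (2, 0, 1, 3): 0 + (-4) + 15 + 17 = 28
σ = (2, 0, 3, 1): 0 + (-4) + 15 + 7 = 18
σ = (2, 1, 0, 3): 0 + 8 + 13 + 17 = 38
σ = (2, 1, 3, 0): 0 + 8 + 15 + 14 = 37
σ = (2, 3, 0, 1): 0 + 8 + 13 + 7 = 28
σ = (2, 3, 1, 0): 0 + 8 + 15 + 14 = 37
σ = (3, 0, 1, 2): 12 + (-4) + 15 + 8 = 31
σ = (3, 0, 2, 1): 12 + (-4) + 9 + 7 = 24
σ = (3, 1, 0, 2): 12 + 8 + 13 + 8 = 41
σ = (3, 1, 2, 0): 12 + 8 + 9 + 14 = 43
σ = (3, 2, 0, 1): 12 + 22 + 13 + 7 = 54
σ = (3, 2, 1, 0): 12 + 22 + 15 + 14 = 63
Optimal value attained by: σ = (3, 2, 1, 0).
Answer: det⊕(C) = 63; verdict: NONSINGULAR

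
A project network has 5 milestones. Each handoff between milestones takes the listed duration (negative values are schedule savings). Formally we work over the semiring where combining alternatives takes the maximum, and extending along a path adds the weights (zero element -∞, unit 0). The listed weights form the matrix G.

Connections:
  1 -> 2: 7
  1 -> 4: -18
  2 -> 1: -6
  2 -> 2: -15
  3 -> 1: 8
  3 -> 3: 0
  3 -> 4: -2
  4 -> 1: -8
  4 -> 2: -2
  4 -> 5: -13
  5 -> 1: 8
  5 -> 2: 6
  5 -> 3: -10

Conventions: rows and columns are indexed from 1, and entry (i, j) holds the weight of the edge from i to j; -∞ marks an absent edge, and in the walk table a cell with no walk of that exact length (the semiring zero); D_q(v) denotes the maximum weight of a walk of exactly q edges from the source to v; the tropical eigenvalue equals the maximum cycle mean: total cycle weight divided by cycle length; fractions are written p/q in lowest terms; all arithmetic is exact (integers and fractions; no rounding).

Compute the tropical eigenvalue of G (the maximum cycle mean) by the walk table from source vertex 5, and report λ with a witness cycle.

q=0: [-∞, -∞, -∞, -∞, 0]
q=1: [8, 6, -10, -∞, -∞]
q=2: [0, 15, -10, -10, -∞]
q=3: [9, 7, -10, -12, -23]
q=4: [1, 16, -10, -9, -25]
q=5: [10, 8, -10, -12, -22]
Optimal cycle mean attained by: cycle 1->2->1, total 7 + (-6), length 2.
Answer: λ = 1/2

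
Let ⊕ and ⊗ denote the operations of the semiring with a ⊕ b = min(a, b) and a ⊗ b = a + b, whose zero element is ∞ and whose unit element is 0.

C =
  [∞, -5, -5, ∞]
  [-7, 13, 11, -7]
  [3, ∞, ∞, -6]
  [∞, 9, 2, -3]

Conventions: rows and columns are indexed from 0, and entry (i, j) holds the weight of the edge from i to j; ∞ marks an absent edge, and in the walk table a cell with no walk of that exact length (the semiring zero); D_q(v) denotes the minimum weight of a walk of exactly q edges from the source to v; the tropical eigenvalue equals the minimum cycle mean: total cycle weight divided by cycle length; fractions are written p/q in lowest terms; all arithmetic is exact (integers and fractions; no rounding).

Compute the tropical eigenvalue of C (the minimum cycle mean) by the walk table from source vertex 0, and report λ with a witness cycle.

q=0: [0, ∞, ∞, ∞]
q=1: [∞, -5, -5, ∞]
q=2: [-12, 8, 6, -12]
q=3: [1, -17, -17, -15]
q=4: [-24, -6, -13, -24]
Optimal cycle mean attained by: cycle 0->1->0, total (-5) + (-7), length 2.
Answer: λ = -6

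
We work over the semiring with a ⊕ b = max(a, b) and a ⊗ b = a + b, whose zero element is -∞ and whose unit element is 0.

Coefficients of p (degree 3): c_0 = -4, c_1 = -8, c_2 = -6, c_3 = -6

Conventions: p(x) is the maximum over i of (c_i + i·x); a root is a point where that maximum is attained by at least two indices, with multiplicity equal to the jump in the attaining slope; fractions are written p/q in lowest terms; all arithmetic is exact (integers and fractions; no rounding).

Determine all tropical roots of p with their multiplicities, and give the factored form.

hull edge (i=0, c=-4) to (i=3, c=-6): slope -2/3, span 3
Factored form: p(x) = -6 ⊗ (x ⊕ 2/3) ⊗ (x ⊕ 2/3) ⊗ (x ⊕ 2/3)
Answer: roots = 2/3 (mult 3)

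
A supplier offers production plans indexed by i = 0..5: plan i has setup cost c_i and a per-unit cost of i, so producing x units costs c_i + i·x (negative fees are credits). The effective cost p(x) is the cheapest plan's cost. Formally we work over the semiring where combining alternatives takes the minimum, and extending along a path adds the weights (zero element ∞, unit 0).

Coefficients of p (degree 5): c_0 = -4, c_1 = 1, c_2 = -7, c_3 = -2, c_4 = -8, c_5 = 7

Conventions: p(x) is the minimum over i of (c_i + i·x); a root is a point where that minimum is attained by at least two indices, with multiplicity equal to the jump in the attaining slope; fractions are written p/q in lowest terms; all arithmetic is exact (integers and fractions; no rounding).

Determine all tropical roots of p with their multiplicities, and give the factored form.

hull edge (i=0, c=-4) to (i=2, c=-7): slope -3/2, span 2
hull edge (i=2, c=-7) to (i=4, c=-8): slope -1/2, span 2
hull edge (i=4, c=-8) to (i=5, c=7): slope 15, span 1
Factored form: p(x) = 7 ⊗ (x ⊕ (-15)) ⊗ (x ⊕ 1/2) ⊗ (x ⊕ 1/2) ⊗ (x ⊕ 3/2) ⊗ (x ⊕ 3/2)
Answer: roots = -15 (mult 1), 1/2 (mult 2), 3/2 (mult 2)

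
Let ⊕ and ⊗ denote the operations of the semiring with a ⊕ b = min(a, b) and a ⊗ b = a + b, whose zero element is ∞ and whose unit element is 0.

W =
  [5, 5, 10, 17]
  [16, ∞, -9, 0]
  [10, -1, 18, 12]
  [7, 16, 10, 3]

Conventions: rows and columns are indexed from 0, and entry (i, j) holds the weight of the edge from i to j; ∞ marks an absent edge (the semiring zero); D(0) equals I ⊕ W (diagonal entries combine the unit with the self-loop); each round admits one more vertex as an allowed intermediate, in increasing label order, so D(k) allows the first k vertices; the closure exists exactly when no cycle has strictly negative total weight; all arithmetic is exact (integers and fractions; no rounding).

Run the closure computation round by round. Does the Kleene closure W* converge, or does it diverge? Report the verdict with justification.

D(0):
  [0, 5, 10, 17]
  [16, 0, -9, 0]
  [10, -1, 0, 12]
  [7, 16, 10, 0]
D(1):
  [0, 5, 10, 17]
  [16, 0, -9, 0]
  [10, -1, 0, 12]
  [7, 12, 10, 0]
Detection: at round 2, diagonal entry (2, 2) turns strictly negative.
Key observation: the cycle 2->1->2 has total weight (-1) + (-9), which is strictly negative.
Answer: DIVERGES — negative cycle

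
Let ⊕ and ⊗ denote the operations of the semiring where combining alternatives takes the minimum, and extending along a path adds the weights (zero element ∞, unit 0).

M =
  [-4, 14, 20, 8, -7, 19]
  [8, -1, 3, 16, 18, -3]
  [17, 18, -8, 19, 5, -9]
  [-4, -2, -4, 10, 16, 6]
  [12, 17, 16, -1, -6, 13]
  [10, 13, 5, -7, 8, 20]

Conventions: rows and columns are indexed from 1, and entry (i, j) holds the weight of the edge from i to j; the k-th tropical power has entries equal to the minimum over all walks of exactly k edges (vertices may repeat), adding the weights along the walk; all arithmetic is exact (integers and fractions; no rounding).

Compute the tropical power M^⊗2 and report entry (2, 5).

M^⊗2:
  [-8, 6, 4, -8, -13, 6]
  [4, -2, -5, -10, 1, -6]
  [1, 4, -16, -16, -3, -17]
  [-8, -3, -12, -1, -11, -13]
  [-5, -3, -5, -7, -12, 5]
  [-11, -9, -11, 3, 2, -4]
Key observation: the optimum is the walk 2->1->5, with weight 8 + (-7) = 1.
Optimal value attained by: walk 2->1->5.
Answer: (M^⊗2)[2][5] = 1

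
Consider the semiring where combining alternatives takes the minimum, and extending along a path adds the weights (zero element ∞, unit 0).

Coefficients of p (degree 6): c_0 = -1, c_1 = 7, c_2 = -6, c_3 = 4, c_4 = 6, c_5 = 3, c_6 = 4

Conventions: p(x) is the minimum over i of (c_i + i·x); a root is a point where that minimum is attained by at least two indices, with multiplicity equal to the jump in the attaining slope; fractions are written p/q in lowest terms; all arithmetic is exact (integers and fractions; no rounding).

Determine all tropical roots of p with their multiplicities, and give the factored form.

hull edge (i=0, c=-1) to (i=2, c=-6): slope -5/2, span 2
hull edge (i=2, c=-6) to (i=6, c=4): slope 5/2, span 4
Factored form: p(x) = 4 ⊗ (x ⊕ (-5/2)) ⊗ (x ⊕ (-5/2)) ⊗ (x ⊕ (-5/2)) ⊗ (x ⊕ (-5/2)) ⊗ (x ⊕ 5/2) ⊗ (x ⊕ 5/2)
Answer: roots = -5/2 (mult 4), 5/2 (mult 2)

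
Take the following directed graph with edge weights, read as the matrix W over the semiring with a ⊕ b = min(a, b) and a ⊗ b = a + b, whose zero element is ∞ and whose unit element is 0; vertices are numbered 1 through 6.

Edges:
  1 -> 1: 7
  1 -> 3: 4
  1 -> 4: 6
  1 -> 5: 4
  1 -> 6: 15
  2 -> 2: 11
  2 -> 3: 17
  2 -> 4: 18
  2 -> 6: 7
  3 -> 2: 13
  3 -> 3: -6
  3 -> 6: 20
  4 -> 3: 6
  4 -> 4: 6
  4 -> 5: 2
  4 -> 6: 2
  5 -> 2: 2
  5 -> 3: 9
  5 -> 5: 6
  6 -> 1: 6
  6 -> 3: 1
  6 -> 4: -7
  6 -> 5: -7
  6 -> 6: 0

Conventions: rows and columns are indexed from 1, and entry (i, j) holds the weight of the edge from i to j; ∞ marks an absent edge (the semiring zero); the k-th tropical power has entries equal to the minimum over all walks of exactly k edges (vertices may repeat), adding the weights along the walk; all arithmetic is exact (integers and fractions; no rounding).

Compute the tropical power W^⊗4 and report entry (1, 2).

W^⊗2:
  [14, 6, -2, 8, 8, 8]
  [13, 22, 8, 0, 0, 7]
  [26, 7, -12, 13, 13, 14]
  [8, 4, 0, -5, -5, 2]
  [∞, 8, 3, 20, 12, 9]
  [6, -5, -5, -7, -7, -5]
W^⊗3:
  [14, 10, -8, 1, 1, 8]
  [13, 2, 2, 0, 0, 2]
  [20, 1, -18, 7, 7, 8]
  [8, -3, -6, -5, -5, -3]
  [15, 14, -3, 2, 2, 9]
  [1, -5, -11, -12, -12, -5]
W^⊗4:
  [14, 3, -14, 1, 1, 3]
  [8, 2, -4, -5, -5, 2]
  [14, -5, -24, 1, 1, 2]
  [3, -3, -12, -10, -10, -3]
  [15, 4, -9, 2, 2, 4]
  [1, -10, -17, -12, -12, -10]
Key observation: the optimum is the walk 1->4->6->5->2, with weight 6 + 2 + (-7) + 2 = 3.
Optimal value attained by: walk 1->4->6->5->2.
Answer: (W^⊗4)[1][2] = 3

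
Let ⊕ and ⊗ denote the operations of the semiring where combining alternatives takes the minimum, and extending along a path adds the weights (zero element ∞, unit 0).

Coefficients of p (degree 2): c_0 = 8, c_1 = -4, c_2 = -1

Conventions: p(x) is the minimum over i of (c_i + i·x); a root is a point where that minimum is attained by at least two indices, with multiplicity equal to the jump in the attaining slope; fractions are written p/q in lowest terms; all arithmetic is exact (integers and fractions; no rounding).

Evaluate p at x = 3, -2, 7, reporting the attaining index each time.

p(3) = min(8+0·3=8, -4+1·3=-1, -1+2·3=5) = -1 (attained by i=1)
p(-2) = min(8+0·(-2)=8, -4+1·(-2)=-6, -1+2·(-2)=-5) = -6 (attained by i=1)
p(7) = min(8+0·7=8, -4+1·7=3, -1+2·7=13) = 3 (attained by i=1)
Answer: p(3) = -1; p(-2) = -6; p(7) = 3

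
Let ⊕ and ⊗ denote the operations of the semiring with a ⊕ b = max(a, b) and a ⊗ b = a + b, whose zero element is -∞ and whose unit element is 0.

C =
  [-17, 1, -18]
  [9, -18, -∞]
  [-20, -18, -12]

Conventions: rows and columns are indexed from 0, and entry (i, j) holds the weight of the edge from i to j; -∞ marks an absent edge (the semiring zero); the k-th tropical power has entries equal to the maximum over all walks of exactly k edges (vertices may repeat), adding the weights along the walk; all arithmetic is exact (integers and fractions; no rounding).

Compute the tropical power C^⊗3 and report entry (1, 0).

C^⊗2:
  [10, -16, -30]
  [-8, 10, -9]
  [-9, -19, -24]
C^⊗3:
  [-7, 11, -8]
  [19, -7, -21]
  [-10, -8, -27]
Key observation: the optimum is the walk 1->0->1->0, with weight 9 + 1 + 9 = 19.
Optimal value attained by: walk 1->0->1->0.
Answer: (C^⊗3)[1][0] = 19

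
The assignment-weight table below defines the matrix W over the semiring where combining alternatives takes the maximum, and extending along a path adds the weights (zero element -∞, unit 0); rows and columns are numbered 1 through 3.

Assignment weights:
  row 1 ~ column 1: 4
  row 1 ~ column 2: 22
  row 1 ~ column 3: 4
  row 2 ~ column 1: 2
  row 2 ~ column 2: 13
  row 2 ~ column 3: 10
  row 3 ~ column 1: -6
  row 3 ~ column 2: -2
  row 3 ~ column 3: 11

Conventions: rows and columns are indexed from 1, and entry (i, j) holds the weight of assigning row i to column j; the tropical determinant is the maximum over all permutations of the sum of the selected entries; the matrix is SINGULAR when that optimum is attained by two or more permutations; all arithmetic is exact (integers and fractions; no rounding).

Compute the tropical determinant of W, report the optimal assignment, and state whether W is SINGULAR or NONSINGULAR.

σ = (1, 2, 3): 4 + 13 + 11 = 28
σ = (1, 3, 2): 4 + 10 + (-2) = 12
σ = (2, 1, 3): 22 + 2 + 11 = 35
σ = (2, 3, 1): 22 + 10 + (-6) = 26
σ = (3, 1, 2): 4 + 2 + (-2) = 4
σ = (3, 2, 1): 4 + 13 + (-6) = 11
Optimal value attained by: σ = (2, 1, 3).
Answer: det⊕(W) = 35; verdict: NONSINGULAR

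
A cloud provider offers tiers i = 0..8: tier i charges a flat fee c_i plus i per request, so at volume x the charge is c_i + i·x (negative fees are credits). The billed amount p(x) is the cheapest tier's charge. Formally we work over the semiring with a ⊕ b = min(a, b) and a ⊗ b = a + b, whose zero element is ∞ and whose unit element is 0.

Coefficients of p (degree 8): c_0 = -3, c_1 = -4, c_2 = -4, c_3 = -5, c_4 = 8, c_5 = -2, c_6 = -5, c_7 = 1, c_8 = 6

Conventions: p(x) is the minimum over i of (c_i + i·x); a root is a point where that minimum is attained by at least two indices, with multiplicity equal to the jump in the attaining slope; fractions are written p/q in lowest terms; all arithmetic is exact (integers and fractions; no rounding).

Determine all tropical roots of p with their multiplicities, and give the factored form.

hull edge (i=0, c=-3) to (i=1, c=-4): slope -1, span 1
hull edge (i=1, c=-4) to (i=3, c=-5): slope -1/2, span 2
hull edge (i=3, c=-5) to (i=6, c=-5): slope 0, span 3
hull edge (i=6, c=-5) to (i=8, c=6): slope 11/2, span 2
Factored form: p(x) = 6 ⊗ (x ⊕ (-11/2)) ⊗ (x ⊕ (-11/2)) ⊗ (x ⊕ 0) ⊗ (x ⊕ 0) ⊗ (x ⊕ 0) ⊗ (x ⊕ 1/2) ⊗ (x ⊕ 1/2) ⊗ (x ⊕ 1)
Answer: roots = -11/2 (mult 2), 0 (mult 3), 1/2 (mult 2), 1 (mult 1)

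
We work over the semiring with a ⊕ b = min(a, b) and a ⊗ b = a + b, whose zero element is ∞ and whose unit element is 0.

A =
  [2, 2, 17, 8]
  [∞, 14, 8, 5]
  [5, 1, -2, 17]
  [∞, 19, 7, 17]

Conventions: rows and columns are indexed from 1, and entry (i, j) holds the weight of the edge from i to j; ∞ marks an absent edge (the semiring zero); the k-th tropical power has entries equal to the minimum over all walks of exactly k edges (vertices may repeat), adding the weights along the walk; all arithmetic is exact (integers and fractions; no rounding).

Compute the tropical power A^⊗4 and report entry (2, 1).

A^⊗2:
  [4, 4, 10, 7]
  [13, 9, 6, 19]
  [3, -1, -4, 6]
  [12, 8, 5, 24]
A^⊗3:
  [6, 6, 8, 9]
  [11, 7, 4, 14]
  [1, -3, -6, 4]
  [10, 6, 3, 13]
A^⊗4:
  [8, 8, 6, 11]
  [9, 5, 2, 12]
  [-1, -5, -8, 2]
  [8, 4, 1, 11]
Key observation: the optimum is the walk 2->3->3->3->1, with weight 8 + (-2) + (-2) + 5 = 9.
Optimal value attained by: walk 2->3->3->3->1.
Answer: (A^⊗4)[2][1] = 9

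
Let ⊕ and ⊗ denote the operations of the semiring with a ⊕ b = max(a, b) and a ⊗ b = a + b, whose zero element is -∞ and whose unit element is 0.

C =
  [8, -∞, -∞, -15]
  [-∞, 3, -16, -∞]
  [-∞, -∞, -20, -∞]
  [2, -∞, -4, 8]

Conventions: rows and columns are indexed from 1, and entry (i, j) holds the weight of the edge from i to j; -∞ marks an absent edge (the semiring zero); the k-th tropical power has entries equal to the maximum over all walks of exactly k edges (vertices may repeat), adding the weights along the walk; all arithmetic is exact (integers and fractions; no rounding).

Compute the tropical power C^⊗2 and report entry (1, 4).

C^⊗2:
  [16, -∞, -19, -7]
  [-∞, 6, -13, -∞]
  [-∞, -∞, -40, -∞]
  [10, -∞, 4, 16]
Key observation: the optimum is the walk 1->1->4, with weight 8 + (-15) = -7.
Optimal value attained by: walk 1->1->4.
Answer: (C^⊗2)[1][4] = -7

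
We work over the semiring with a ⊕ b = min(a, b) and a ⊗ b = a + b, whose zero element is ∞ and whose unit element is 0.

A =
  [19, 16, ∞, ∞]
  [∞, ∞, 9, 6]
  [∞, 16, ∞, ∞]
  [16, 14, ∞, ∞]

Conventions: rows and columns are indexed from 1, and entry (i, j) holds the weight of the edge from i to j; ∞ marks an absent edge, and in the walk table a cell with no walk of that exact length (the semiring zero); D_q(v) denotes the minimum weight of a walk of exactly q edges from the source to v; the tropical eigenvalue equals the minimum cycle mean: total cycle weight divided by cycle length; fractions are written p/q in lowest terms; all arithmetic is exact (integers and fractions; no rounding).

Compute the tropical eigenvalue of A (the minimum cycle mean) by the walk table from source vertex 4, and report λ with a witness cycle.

q=0: [∞, ∞, ∞, 0]
q=1: [16, 14, ∞, ∞]
q=2: [35, 32, 23, 20]
q=3: [36, 34, 41, 38]
q=4: [54, 52, 43, 40]
Optimal cycle mean attained by: cycle 2->4->2, total 6 + 14, length 2.
Answer: λ = 10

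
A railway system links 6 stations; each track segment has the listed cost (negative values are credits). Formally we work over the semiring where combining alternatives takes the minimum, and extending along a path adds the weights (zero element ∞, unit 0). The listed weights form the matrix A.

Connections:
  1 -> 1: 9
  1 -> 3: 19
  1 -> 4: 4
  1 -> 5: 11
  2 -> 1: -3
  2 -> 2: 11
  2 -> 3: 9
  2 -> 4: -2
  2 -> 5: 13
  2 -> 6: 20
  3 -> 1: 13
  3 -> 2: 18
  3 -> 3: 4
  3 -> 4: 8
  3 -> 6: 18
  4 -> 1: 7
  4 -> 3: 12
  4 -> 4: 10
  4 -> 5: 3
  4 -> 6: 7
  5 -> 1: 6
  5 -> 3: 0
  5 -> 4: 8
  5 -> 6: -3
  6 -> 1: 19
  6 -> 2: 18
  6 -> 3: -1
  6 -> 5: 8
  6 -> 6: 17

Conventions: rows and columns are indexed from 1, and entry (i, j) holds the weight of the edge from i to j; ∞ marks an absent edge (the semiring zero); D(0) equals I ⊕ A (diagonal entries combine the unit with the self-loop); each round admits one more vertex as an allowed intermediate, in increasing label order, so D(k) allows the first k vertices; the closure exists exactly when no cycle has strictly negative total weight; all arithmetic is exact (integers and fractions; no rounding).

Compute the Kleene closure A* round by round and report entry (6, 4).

D(0):
  [0, ∞, 19, 4, 11, ∞]
  [-3, 0, 9, -2, 13, 20]
  [13, 18, 0, 8, ∞, 18]
  [7, ∞, 12, 0, 3, 7]
  [6, ∞, 0, 8, 0, -3]
  [19, 18, -1, ∞, 8, 0]
D(1):
  [0, ∞, 19, 4, 11, ∞]
  [-3, 0, 9, -2, 8, 20]
  [13, 18, 0, 8, 24, 18]
  [7, ∞, 12, 0, 3, 7]
  [6, ∞, 0, 8, 0, -3]
  [19, 18, -1, 23, 8, 0]
D(2):
  [0, ∞, 19, 4, 11, ∞]
  [-3, 0, 9, -2, 8, 20]
  [13, 18, 0, 8, 24, 18]
  [7, ∞, 12, 0, 3, 7]
  [6, ∞, 0, 8, 0, -3]
  [15, 18, -1, 16, 8, 0]
D(3):
  [0, 37, 19, 4, 11, 37]
  [-3, 0, 9, -2, 8, 20]
  [13, 18, 0, 8, 24, 18]
  [7, 30, 12, 0, 3, 7]
  [6, 18, 0, 8, 0, -3]
  [12, 17, -1, 7, 8, 0]
D(4):
  [0, 34, 16, 4, 7, 11]
  [-3, 0, 9, -2, 1, 5]
  [13, 18, 0, 8, 11, 15]
  [7, 30, 12, 0, 3, 7]
  [6, 18, 0, 8, 0, -3]
  [12, 17, -1, 7, 8, 0]
D(5):
  [0, 25, 7, 4, 7, 4]
  [-3, 0, 1, -2, 1, -2]
  [13, 18, 0, 8, 11, 8]
  [7, 21, 3, 0, 3, 0]
  [6, 18, 0, 8, 0, -3]
  [12, 17, -1, 7, 8, 0]
D(6):
  [0, 21, 3, 4, 7, 4]
  [-3, 0, -3, -2, 1, -2]
  [13, 18, 0, 8, 11, 8]
  [7, 17, -1, 0, 3, 0]
  [6, 14, -4, 4, 0, -3]
  [12, 17, -1, 7, 8, 0]
Answer: A*[6][4] = 7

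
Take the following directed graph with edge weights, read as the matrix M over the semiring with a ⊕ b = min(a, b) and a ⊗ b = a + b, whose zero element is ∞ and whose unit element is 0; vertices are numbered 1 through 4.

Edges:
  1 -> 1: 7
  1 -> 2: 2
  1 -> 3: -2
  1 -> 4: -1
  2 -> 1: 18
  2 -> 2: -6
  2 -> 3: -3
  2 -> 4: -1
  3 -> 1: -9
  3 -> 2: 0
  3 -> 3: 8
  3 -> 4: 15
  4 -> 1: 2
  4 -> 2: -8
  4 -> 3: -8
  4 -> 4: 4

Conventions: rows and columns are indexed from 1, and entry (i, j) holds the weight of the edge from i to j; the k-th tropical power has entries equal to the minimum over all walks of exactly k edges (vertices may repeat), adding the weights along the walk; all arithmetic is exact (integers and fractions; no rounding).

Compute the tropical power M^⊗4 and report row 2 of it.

M^⊗2:
  [-11, -9, -9, 1]
  [-12, -12, -9, -7]
  [-2, -7, -11, -10]
  [-17, -14, -11, -9]
M^⊗3:
  [-18, -15, -13, -12]
  [-18, -18, -15, -13]
  [-20, -18, -18, -8]
  [-20, -20, -19, -18]
M^⊗4:
  [-22, -21, -20, -19]
  [-24, -24, -21, -19]
  [-27, -24, -22, -21]
  [-28, -26, -26, -21]
Answer: row 2 of M^⊗4 = [-24, -24, -21, -19]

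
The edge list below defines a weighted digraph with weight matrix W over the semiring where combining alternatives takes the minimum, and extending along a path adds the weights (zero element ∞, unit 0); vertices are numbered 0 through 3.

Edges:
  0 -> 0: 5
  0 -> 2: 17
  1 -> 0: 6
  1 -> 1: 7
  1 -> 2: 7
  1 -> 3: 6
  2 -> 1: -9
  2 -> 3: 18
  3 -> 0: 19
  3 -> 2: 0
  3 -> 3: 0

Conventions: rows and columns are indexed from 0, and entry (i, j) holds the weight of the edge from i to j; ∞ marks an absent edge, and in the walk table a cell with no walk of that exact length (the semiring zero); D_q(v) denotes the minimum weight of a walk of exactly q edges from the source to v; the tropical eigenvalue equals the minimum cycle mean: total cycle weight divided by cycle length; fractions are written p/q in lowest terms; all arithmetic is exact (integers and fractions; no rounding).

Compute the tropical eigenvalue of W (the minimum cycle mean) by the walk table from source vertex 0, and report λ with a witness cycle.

q=0: [0, ∞, ∞, ∞]
q=1: [5, ∞, 17, ∞]
q=2: [10, 8, 22, 35]
q=3: [14, 13, 15, 14]
q=4: [19, 6, 14, 14]
Optimal cycle mean attained by: cycle 1->2->1, total 7 + (-9), length 2.
Answer: λ = -1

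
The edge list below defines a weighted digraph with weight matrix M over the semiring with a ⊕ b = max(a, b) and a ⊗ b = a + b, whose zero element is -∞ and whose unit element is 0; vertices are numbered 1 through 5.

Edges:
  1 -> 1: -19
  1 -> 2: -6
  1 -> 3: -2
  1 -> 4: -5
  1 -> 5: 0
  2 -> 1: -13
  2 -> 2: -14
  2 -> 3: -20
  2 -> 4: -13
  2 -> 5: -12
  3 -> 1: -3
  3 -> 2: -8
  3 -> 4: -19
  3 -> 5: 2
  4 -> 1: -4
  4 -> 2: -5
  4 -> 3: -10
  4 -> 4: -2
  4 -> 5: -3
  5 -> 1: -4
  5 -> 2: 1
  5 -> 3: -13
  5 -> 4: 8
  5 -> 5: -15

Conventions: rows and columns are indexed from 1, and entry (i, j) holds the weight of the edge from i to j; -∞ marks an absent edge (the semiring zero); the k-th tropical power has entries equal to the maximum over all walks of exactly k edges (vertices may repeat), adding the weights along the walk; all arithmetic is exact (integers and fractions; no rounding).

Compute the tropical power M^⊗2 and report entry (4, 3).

M^⊗2:
  [-4, 1, -13, 8, 0]
  [-16, -11, -15, -4, -13]
  [-2, 3, -5, 10, -3]
  [-6, -2, -6, 5, -4]
  [4, 3, -2, 6, 5]
Key observation: the optimum is the walk 4->1->3, with weight (-4) + (-2) = -6.
Optimal value attained by: walk 4->1->3.
Answer: (M^⊗2)[4][3] = -6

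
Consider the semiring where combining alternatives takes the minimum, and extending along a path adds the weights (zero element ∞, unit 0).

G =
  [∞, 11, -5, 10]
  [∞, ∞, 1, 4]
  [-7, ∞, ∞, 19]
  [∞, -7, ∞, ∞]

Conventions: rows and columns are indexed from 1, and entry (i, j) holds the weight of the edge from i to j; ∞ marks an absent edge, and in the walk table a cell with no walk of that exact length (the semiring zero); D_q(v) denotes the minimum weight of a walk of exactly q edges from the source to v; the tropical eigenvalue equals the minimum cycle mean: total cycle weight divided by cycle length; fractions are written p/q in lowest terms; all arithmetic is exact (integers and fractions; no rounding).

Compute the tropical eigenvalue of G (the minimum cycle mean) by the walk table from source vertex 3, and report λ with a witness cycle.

q=0: [∞, ∞, 0, ∞]
q=1: [-7, ∞, ∞, 19]
q=2: [∞, 4, -12, 3]
q=3: [-19, -4, 5, 7]
q=4: [-2, -8, -24, -9]
Optimal cycle mean attained by: cycle 1->3->1, total (-5) + (-7), length 2.
Answer: λ = -6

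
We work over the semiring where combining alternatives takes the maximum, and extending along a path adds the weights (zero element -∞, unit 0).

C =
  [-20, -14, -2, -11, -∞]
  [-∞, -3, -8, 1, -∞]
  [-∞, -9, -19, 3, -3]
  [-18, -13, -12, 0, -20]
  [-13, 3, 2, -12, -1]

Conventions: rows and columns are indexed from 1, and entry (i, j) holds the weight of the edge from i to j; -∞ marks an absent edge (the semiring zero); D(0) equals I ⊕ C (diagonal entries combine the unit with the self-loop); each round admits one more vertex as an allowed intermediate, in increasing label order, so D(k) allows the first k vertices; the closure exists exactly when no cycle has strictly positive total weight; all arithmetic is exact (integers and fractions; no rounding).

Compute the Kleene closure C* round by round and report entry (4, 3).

D(0):
  [0, -14, -2, -11, -∞]
  [-∞, 0, -8, 1, -∞]
  [-∞, -9, 0, 3, -3]
  [-18, -13, -12, 0, -20]
  [-13, 3, 2, -12, 0]
D(1):
  [0, -14, -2, -11, -∞]
  [-∞, 0, -8, 1, -∞]
  [-∞, -9, 0, 3, -3]
  [-18, -13, -12, 0, -20]
  [-13, 3, 2, -12, 0]
D(2):
  [0, -14, -2, -11, -∞]
  [-∞, 0, -8, 1, -∞]
  [-∞, -9, 0, 3, -3]
  [-18, -13, -12, 0, -20]
  [-13, 3, 2, 4, 0]
D(3):
  [0, -11, -2, 1, -5]
  [-∞, 0, -8, 1, -11]
  [-∞, -9, 0, 3, -3]
  [-18, -13, -12, 0, -15]
  [-13, 3, 2, 5, 0]
D(4):
  [0, -11, -2, 1, -5]
  [-17, 0, -8, 1, -11]
  [-15, -9, 0, 3, -3]
  [-18, -13, -12, 0, -15]
  [-13, 3, 2, 5, 0]
D(5):
  [0, -2, -2, 1, -5]
  [-17, 0, -8, 1, -11]
  [-15, 0, 0, 3, -3]
  [-18, -12, -12, 0, -15]
  [-13, 3, 2, 5, 0]
Answer: C*[4][3] = -12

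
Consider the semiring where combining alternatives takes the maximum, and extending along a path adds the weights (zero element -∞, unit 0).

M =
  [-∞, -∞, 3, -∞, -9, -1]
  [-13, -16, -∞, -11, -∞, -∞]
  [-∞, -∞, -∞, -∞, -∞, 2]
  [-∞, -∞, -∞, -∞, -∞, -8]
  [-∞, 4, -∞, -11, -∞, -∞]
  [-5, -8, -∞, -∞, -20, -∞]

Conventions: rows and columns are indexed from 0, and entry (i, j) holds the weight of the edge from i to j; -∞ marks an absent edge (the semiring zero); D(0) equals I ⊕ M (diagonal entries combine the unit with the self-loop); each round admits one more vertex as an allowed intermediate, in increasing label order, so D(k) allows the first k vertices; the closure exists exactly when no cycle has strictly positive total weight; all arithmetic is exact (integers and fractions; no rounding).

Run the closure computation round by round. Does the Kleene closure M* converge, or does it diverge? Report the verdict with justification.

D(0):
  [0, -∞, 3, -∞, -9, -1]
  [-13, 0, -∞, -11, -∞, -∞]
  [-∞, -∞, 0, -∞, -∞, 2]
  [-∞, -∞, -∞, 0, -∞, -8]
  [-∞, 4, -∞, -11, 0, -∞]
  [-5, -8, -∞, -∞, -20, 0]
D(1):
  [0, -∞, 3, -∞, -9, -1]
  [-13, 0, -10, -11, -22, -14]
  [-∞, -∞, 0, -∞, -∞, 2]
  [-∞, -∞, -∞, 0, -∞, -8]
  [-∞, 4, -∞, -11, 0, -∞]
  [-5, -8, -2, -∞, -14, 0]
D(2):
  [0, -∞, 3, -∞, -9, -1]
  [-13, 0, -10, -11, -22, -14]
  [-∞, -∞, 0, -∞, -∞, 2]
  [-∞, -∞, -∞, 0, -∞, -8]
  [-9, 4, -6, -7, 0, -10]
  [-5, -8, -2, -19, -14, 0]
D(3):
  [0, -∞, 3, -∞, -9, 5]
  [-13, 0, -10, -11, -22, -8]
  [-∞, -∞, 0, -∞, -∞, 2]
  [-∞, -∞, -∞, 0, -∞, -8]
  [-9, 4, -6, -7, 0, -4]
  [-5, -8, -2, -19, -14, 0]
D(4):
  [0, -∞, 3, -∞, -9, 5]
  [-13, 0, -10, -11, -22, -8]
  [-∞, -∞, 0, -∞, -∞, 2]
  [-∞, -∞, -∞, 0, -∞, -8]
  [-9, 4, -6, -7, 0, -4]
  [-5, -8, -2, -19, -14, 0]
D(5):
  [0, -5, 3, -16, -9, 5]
  [-13, 0, -10, -11, -22, -8]
  [-∞, -∞, 0, -∞, -∞, 2]
  [-∞, -∞, -∞, 0, -∞, -8]
  [-9, 4, -6, -7, 0, -4]
  [-5, -8, -2, -19, -14, 0]
D(6):
  [0, -3, 3, -14, -9, 5]
  [-13, 0, -10, -11, -22, -8]
  [-3, -6, 0, -17, -12, 2]
  [-13, -16, -10, 0, -22, -8]
  [-9, 4, -6, -7, 0, -4]
  [-5, -8, -2, -19, -14, 0]
Key observation: every diagonal entry stays at the unit through all rounds, so no improving cycle exists.
Answer: CONVERGES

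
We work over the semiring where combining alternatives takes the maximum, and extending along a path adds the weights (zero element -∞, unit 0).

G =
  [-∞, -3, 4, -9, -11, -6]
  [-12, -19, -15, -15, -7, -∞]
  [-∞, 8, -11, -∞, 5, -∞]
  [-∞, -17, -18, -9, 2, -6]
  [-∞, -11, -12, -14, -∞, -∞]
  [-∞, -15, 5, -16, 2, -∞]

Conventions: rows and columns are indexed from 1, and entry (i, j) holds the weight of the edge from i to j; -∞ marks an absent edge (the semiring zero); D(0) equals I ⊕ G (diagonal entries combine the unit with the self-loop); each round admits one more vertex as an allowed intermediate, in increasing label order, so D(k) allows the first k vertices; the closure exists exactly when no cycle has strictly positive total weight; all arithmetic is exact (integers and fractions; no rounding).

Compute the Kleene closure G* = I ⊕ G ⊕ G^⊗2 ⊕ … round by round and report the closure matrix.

D(0):
  [0, -3, 4, -9, -11, -6]
  [-12, 0, -15, -15, -7, -∞]
  [-∞, 8, 0, -∞, 5, -∞]
  [-∞, -17, -18, 0, 2, -6]
  [-∞, -11, -12, -14, 0, -∞]
  [-∞, -15, 5, -16, 2, 0]
D(1):
  [0, -3, 4, -9, -11, -6]
  [-12, 0, -8, -15, -7, -18]
  [-∞, 8, 0, -∞, 5, -∞]
  [-∞, -17, -18, 0, 2, -6]
  [-∞, -11, -12, -14, 0, -∞]
  [-∞, -15, 5, -16, 2, 0]
D(2):
  [0, -3, 4, -9, -10, -6]
  [-12, 0, -8, -15, -7, -18]
  [-4, 8, 0, -7, 5, -10]
  [-29, -17, -18, 0, 2, -6]
  [-23, -11, -12, -14, 0, -29]
  [-27, -15, 5, -16, 2, 0]
D(3):
  [0, 12, 4, -3, 9, -6]
  [-12, 0, -8, -15, -3, -18]
  [-4, 8, 0, -7, 5, -10]
  [-22, -10, -18, 0, 2, -6]
  [-16, -4, -12, -14, 0, -22]
  [1, 13, 5, -2, 10, 0]
D(4):
  [0, 12, 4, -3, 9, -6]
  [-12, 0, -8, -15, -3, -18]
  [-4, 8, 0, -7, 5, -10]
  [-22, -10, -18, 0, 2, -6]
  [-16, -4, -12, -14, 0, -20]
  [1, 13, 5, -2, 10, 0]
D(5):
  [0, 12, 4, -3, 9, -6]
  [-12, 0, -8, -15, -3, -18]
  [-4, 8, 0, -7, 5, -10]
  [-14, -2, -10, 0, 2, -6]
  [-16, -4, -12, -14, 0, -20]
  [1, 13, 5, -2, 10, 0]
D(6):
  [0, 12, 4, -3, 9, -6]
  [-12, 0, -8, -15, -3, -18]
  [-4, 8, 0, -7, 5, -10]
  [-5, 7, -1, 0, 4, -6]
  [-16, -4, -12, -14, 0, -20]
  [1, 13, 5, -2, 10, 0]
Answer: G* = [[0, 12, 4, -3, 9, -6], [-12, 0, -8, -15, -3, -18], [-4, 8, 0, -7, 5, -10], [-5, 7, -1, 0, 4, -6], [-16, -4, -12, -14, 0, -20], [1, 13, 5, -2, 10, 0]]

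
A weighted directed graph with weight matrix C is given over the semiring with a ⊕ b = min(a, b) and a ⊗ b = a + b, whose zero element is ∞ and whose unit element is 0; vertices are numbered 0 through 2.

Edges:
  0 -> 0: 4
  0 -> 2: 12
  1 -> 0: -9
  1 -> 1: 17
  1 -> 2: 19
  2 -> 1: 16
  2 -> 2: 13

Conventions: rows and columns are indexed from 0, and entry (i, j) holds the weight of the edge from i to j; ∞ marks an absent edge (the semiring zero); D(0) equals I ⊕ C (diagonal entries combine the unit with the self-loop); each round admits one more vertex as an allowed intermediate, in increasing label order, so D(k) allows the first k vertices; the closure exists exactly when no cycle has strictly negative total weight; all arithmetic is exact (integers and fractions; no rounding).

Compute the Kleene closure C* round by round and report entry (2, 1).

D(0):
  [0, ∞, 12]
  [-9, 0, 19]
  [∞, 16, 0]
D(1):
  [0, ∞, 12]
  [-9, 0, 3]
  [∞, 16, 0]
D(2):
  [0, ∞, 12]
  [-9, 0, 3]
  [7, 16, 0]
D(3):
  [0, 28, 12]
  [-9, 0, 3]
  [7, 16, 0]
Answer: C*[2][1] = 16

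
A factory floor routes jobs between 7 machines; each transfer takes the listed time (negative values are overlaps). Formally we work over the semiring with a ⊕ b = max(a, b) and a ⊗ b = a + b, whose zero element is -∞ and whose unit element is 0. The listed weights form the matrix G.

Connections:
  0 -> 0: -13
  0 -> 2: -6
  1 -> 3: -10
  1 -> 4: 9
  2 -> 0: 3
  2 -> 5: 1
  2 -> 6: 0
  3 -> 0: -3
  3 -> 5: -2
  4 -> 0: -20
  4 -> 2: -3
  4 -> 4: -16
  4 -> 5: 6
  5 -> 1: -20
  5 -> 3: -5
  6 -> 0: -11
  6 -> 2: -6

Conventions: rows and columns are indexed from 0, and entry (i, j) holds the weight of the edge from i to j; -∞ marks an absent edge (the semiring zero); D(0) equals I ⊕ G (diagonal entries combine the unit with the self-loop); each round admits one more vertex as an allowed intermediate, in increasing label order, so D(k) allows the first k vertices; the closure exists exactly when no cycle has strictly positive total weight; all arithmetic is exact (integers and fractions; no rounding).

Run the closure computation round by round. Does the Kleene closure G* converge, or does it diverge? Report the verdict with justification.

D(0):
  [0, -∞, -6, -∞, -∞, -∞, -∞]
  [-∞, 0, -∞, -10, 9, -∞, -∞]
  [3, -∞, 0, -∞, -∞, 1, 0]
  [-3, -∞, -∞, 0, -∞, -2, -∞]
  [-20, -∞, -3, -∞, 0, 6, -∞]
  [-∞, -20, -∞, -5, -∞, 0, -∞]
  [-11, -∞, -6, -∞, -∞, -∞, 0]
D(1):
  [0, -∞, -6, -∞, -∞, -∞, -∞]
  [-∞, 0, -∞, -10, 9, -∞, -∞]
  [3, -∞, 0, -∞, -∞, 1, 0]
  [-3, -∞, -9, 0, -∞, -2, -∞]
  [-20, -∞, -3, -∞, 0, 6, -∞]
  [-∞, -20, -∞, -5, -∞, 0, -∞]
  [-11, -∞, -6, -∞, -∞, -∞, 0]
D(2):
  [0, -∞, -6, -∞, -∞, -∞, -∞]
  [-∞, 0, -∞, -10, 9, -∞, -∞]
  [3, -∞, 0, -∞, -∞, 1, 0]
  [-3, -∞, -9, 0, -∞, -2, -∞]
  [-20, -∞, -3, -∞, 0, 6, -∞]
  [-∞, -20, -∞, -5, -11, 0, -∞]
  [-11, -∞, -6, -∞, -∞, -∞, 0]
D(3):
  [0, -∞, -6, -∞, -∞, -5, -6]
  [-∞, 0, -∞, -10, 9, -∞, -∞]
  [3, -∞, 0, -∞, -∞, 1, 0]
  [-3, -∞, -9, 0, -∞, -2, -9]
  [0, -∞, -3, -∞, 0, 6, -3]
  [-∞, -20, -∞, -5, -11, 0, -∞]
  [-3, -∞, -6, -∞, -∞, -5, 0]
D(4):
  [0, -∞, -6, -∞, -∞, -5, -6]
  [-13, 0, -19, -10, 9, -12, -19]
  [3, -∞, 0, -∞, -∞, 1, 0]
  [-3, -∞, -9, 0, -∞, -2, -9]
  [0, -∞, -3, -∞, 0, 6, -3]
  [-8, -20, -14, -5, -11, 0, -14]
  [-3, -∞, -6, -∞, -∞, -5, 0]
D(5):
  [0, -∞, -6, -∞, -∞, -5, -6]
  [9, 0, 6, -10, 9, 15, 6]
  [3, -∞, 0, -∞, -∞, 1, 0]
  [-3, -∞, -9, 0, -∞, -2, -9]
  [0, -∞, -3, -∞, 0, 6, -3]
  [-8, -20, -14, -5, -11, 0, -14]
  [-3, -∞, -6, -∞, -∞, -5, 0]
D(6):
  [0, -25, -6, -10, -16, -5, -6]
  [9, 0, 6, 10, 9, 15, 6]
  [3, -19, 0, -4, -10, 1, 0]
  [-3, -22, -9, 0, -13, -2, -9]
  [0, -14, -3, 1, 0, 6, -3]
  [-8, -20, -14, -5, -11, 0, -14]
  [-3, -25, -6, -10, -16, -5, 0]
D(7):
  [0, -25, -6, -10, -16, -5, -6]
  [9, 0, 6, 10, 9, 15, 6]
  [3, -19, 0, -4, -10, 1, 0]
  [-3, -22, -9, 0, -13, -2, -9]
  [0, -14, -3, 1, 0, 6, -3]
  [-8, -20, -14, -5, -11, 0, -14]
  [-3, -25, -6, -10, -16, -5, 0]
Key observation: every diagonal entry stays at the unit through all rounds, so no improving cycle exists.
Answer: CONVERGES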